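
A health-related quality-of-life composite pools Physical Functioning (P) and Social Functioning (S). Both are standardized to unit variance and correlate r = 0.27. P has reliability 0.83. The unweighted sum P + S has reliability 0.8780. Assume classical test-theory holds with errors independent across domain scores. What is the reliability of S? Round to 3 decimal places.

Var(P+S) = 2 + 2·0.27 = 2.540.
True-score variance = ρ_P + ρ_S + 2·0.27, so 0.8780 = (0.83 + ρ_S + 0.54) / 2.540.
ρ_S = 0.8780·2.540 − 0.83 − 0.54 = 0.860.

0.860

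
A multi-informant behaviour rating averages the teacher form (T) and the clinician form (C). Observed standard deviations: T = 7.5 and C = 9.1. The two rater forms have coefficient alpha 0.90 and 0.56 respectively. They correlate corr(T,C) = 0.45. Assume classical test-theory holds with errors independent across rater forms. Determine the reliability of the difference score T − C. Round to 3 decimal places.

Var(T−C) = 7.5² + 9.1² − 2·7.5·9.1·0.45 = 139.06 − 61.425 = 77.635.
Under uncorrelated errors the observed covariances equal the true-score covariances, so only the own-variance terms attenuate.
True-score variance = [7.5²·0.90 + 9.1²·0.56] − 61.425 = 96.9986 − 61.425 = 35.5736.
Reliability = 35.5736 / 77.635 = 0.458.

0.458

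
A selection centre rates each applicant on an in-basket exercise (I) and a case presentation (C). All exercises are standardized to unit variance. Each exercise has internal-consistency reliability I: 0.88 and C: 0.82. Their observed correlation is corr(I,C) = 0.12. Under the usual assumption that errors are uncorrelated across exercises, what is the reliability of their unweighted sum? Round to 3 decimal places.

0.866

Var(I+C) = 2 + 2·[0.12] = 2 + 0.24 = 2.24.
Because errors are independent across components, Cov(Tᵢ,Tⱼ) = Cov(Xᵢ,Xⱼ); the off-diagonal part of the true-score variance is the same as above.
True-score variance = [0.88 + 0.82] + 0.24 = 1.7 + 0.24 = 1.94.
Reliability = 1.94 / 2.24 = 0.866.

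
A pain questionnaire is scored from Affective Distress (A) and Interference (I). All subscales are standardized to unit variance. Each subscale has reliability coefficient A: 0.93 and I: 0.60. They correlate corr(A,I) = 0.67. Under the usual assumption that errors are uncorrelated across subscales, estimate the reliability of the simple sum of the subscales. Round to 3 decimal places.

Var(A+I) = 2 + 2·[0.67] = 2 + 1.34 = 3.34.
Under uncorrelated errors the observed covariances equal the true-score covariances, so only the own-variance terms attenuate.
True-score variance = [0.93 + 0.60] + 1.34 = 1.53 + 1.34 = 2.87.
Reliability = 2.87 / 3.34 = 0.859.

0.859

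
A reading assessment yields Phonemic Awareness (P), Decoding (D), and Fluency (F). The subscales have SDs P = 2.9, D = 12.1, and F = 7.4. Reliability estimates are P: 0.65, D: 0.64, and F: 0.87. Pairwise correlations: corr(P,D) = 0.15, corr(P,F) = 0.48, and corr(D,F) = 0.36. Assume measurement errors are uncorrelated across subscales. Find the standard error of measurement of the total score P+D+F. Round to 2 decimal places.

7.92

Var(total) = 209.58 + 95.5974 = 305.177.
True-score variance = 146.81 + 95.5974 = 242.407, so reliability = 0.7943.
Error variance = 305.177 − 242.407 = 62.7699; SEM = √62.7699 = 7.92.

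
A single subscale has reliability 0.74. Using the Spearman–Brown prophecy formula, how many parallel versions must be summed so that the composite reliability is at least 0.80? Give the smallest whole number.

k ≥ ρ*(1−ρ₁)/(ρ₁(1−ρ*)) = 0.80·0.26 / (0.74·0.20) = 1.405.
Smallest integer k = 2.

2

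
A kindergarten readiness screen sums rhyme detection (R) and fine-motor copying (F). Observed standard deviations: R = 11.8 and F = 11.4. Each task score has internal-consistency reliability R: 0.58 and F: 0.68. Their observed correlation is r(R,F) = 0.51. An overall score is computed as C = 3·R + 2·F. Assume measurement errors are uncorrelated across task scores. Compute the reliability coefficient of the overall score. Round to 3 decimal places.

0.733

Var(C) = 3²·11.8² + 2²·11.4² + 2·[6·11.8·11.4·0.51] = 1773 + 823.262 = 2596.26.
Because errors are independent across components, Cov(Tᵢ,Tⱼ) = Cov(Xᵢ,Xⱼ); the off-diagonal part of the true-score variance is the same as above.
True-score variance = [3²·11.8²·0.58 + 2²·11.4²·0.68] + 823.262 = 1080.32 + 823.262 = 1903.59.
Reliability = 1903.59 / 2596.26 = 0.733.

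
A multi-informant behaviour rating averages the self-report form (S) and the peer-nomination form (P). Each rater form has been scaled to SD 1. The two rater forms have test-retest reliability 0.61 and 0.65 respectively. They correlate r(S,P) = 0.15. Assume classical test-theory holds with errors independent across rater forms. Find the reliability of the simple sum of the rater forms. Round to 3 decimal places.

Var(S+P) = 2 + 2·[0.15] = 2 + 0.3 = 2.3.
With uncorrelated errors the cross-covariances are all true-score covariance, so they carry over unchanged; only the diagonal terms shrink to ρᵢσᵢ².
True-score variance = [0.61 + 0.65] + 0.3 = 1.26 + 0.3 = 1.56.
Reliability = 1.56 / 2.3 = 0.678.

0.678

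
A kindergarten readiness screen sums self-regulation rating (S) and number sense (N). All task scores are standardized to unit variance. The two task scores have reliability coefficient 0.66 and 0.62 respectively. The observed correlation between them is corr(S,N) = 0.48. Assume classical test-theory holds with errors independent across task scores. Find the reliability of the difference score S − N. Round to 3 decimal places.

0.308

Var(S−N) = 1 + 1 − 2·0.48 = 2 − 0.96 = 1.04.
With uncorrelated errors the cross-covariances are all true-score covariance, so they carry over unchanged; only the diagonal terms shrink to ρᵢσᵢ².
True-score variance = [0.66 + 0.62] − 0.96 = 1.28 − 0.96 = 0.32.
Reliability = 0.32 / 1.04 = 0.308.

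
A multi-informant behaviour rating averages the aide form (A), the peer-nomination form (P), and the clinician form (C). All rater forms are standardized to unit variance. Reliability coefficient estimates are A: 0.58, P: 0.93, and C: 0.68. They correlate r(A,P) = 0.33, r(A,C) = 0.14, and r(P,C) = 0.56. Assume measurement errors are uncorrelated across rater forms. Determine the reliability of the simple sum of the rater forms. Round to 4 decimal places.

Var(A+P+C) = 3 + 2·[0.33 + 0.14 + 0.56] = 3 + 2.06 = 5.06.
Because errors are independent across components, Cov(Tᵢ,Tⱼ) = Cov(Xᵢ,Xⱼ); the off-diagonal part of the true-score variance is the same as above.
True-score variance = [0.58 + 0.93 + 0.68] + 2.06 = 2.19 + 2.06 = 4.25.
Reliability = 4.25 / 5.06 = 0.8399.

0.8399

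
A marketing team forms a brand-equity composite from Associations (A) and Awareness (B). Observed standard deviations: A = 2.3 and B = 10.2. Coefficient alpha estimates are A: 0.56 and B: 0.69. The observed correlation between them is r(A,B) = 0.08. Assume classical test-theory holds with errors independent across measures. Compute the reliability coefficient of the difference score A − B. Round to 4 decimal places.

0.6725

Var(A−B) = 2.3² + 10.2² − 2·2.3·10.2·0.08 = 109.33 − 3.7536 = 105.576.
Under uncorrelated errors the observed covariances equal the true-score covariances, so only the own-variance terms attenuate.
True-score variance = [2.3²·0.56 + 10.2²·0.69] − 3.7536 = 74.75 − 3.7536 = 70.9964.
Reliability = 70.9964 / 105.576 = 0.6725.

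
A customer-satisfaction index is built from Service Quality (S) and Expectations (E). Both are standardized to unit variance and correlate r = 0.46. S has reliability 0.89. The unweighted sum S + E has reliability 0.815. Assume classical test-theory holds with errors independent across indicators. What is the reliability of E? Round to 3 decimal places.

Var(S+E) = 2 + 2·0.46 = 2.920.
True-score variance = ρ_S + ρ_E + 2·0.46, so 0.815 = (0.89 + ρ_E + 0.92) / 2.920.
ρ_E = 0.815·2.920 − 0.89 − 0.92 = 0.570.

0.570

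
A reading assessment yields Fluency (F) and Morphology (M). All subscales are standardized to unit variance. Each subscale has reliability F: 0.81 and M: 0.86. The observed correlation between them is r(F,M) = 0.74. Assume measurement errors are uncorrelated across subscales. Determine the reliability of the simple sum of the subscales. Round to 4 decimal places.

0.9052

Var(F+M) = 2 + 2·[0.74] = 2 + 1.48 = 3.48.
With uncorrelated errors the cross-covariances are all true-score covariance, so they carry over unchanged; only the diagonal terms shrink to ρᵢσᵢ².
True-score variance = [0.81 + 0.86] + 1.48 = 1.67 + 1.48 = 3.15.
Reliability = 3.15 / 3.48 = 0.9052.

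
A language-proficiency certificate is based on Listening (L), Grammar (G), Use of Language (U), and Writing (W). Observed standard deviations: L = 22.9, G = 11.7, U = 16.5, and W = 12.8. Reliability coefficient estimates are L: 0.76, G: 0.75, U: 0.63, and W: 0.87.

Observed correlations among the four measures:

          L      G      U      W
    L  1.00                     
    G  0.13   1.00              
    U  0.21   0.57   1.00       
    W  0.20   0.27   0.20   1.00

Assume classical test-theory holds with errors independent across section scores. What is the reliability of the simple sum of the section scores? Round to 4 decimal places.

0.8457

Var(L+G+U+W) = 22.9² + 11.7² + 16.5² + 12.8² + 2·[22.9·11.7·0.13 + 22.9·16.5·0.21 + 22.9·12.8·0.20 + 11.7·16.5·0.57 + 11.7·12.8·0.27 + 16.5·12.8·0.20] = 1097.39 + 731.034 = 1828.42.
Under uncorrelated errors the observed covariances equal the true-score covariances, so only the own-variance terms attenuate.
True-score variance = [22.9²·0.76 + 11.7²·0.75 + 16.5²·0.63 + 12.8²·0.87] + 731.034 = 815.277 + 731.034 = 1546.31.
Reliability = 1546.31 / 1828.42 = 0.8457.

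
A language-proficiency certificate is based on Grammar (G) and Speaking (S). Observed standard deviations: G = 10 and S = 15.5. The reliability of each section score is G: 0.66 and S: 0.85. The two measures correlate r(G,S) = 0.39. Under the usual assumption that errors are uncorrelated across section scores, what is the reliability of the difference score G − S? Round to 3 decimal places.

Var(G−S) = 10² + 15.5² − 2·10·15.5·0.39 = 340.25 − 120.9 = 219.35.
Under uncorrelated errors the observed covariances equal the true-score covariances, so only the own-variance terms attenuate.
True-score variance = [10²·0.66 + 15.5²·0.85] − 120.9 = 270.212 − 120.9 = 149.312.
Reliability = 149.312 / 219.35 = 0.681.

0.681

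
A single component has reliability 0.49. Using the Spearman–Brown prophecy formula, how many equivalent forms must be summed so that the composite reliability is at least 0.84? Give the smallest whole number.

6

k ≥ ρ*(1−ρ₁)/(ρ₁(1−ρ*)) = 0.84·0.51 / (0.49·0.16) = 5.464.
Smallest integer k = 6.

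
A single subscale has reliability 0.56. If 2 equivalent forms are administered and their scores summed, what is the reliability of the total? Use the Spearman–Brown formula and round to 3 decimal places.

ρ_k = kρ / (1 + (k−1)ρ) = 2·0.56 / (1 + 1·0.56) = 1.120 / 1.560 = 0.718.

0.718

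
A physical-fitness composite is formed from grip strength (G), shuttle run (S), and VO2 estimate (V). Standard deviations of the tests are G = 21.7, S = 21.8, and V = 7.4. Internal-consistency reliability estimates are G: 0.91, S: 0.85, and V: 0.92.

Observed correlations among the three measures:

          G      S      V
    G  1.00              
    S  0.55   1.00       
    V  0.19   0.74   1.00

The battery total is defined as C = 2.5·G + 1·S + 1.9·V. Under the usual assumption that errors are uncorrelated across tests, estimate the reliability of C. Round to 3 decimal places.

0.938

Var(C) = 2.5²·21.7² + 21.8² + 1.9²·7.4² + 2·[2.5·21.7·21.8·0.55 + 4.75·21.7·7.4·0.19 + 1.9·21.8·7.4·0.74] = 3615.99 + 2044.39 = 5660.38.
With uncorrelated errors the cross-covariances are all true-score covariance, so they carry over unchanged; only the diagonal terms shrink to ρᵢσᵢ².
True-score variance = [2.5²·21.7²·0.91 + 21.8²·0.85 + 1.9²·7.4²·0.92] + 2044.39 = 3264.01 + 2044.39 = 5308.4.
Reliability = 5308.4 / 5660.38 = 0.938.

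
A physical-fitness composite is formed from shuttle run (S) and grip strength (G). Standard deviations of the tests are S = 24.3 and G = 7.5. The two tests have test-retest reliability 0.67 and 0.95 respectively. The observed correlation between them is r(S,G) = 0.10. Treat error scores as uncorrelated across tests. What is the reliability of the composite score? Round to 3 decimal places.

Var(S+G) = 24.3² + 7.5² + 2·[24.3·7.5·0.10] = 646.74 + 36.45 = 683.19.
Because errors are independent across components, Cov(Tᵢ,Tⱼ) = Cov(Xᵢ,Xⱼ); the off-diagonal part of the true-score variance is the same as above.
True-score variance = [24.3²·0.67 + 7.5²·0.95] + 36.45 = 449.066 + 36.45 = 485.516.
Reliability = 485.516 / 683.19 = 0.711.

0.711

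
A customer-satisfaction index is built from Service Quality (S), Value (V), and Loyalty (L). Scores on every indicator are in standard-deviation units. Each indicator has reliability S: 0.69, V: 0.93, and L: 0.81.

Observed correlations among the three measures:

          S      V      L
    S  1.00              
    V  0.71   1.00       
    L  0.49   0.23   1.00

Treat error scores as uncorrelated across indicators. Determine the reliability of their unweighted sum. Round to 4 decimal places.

0.9027

Var(S+V+L) = 3 + 2·[0.71 + 0.49 + 0.23] = 3 + 2.86 = 5.86.
With uncorrelated errors the cross-covariances are all true-score covariance, so they carry over unchanged; only the diagonal terms shrink to ρᵢσᵢ².
True-score variance = [0.69 + 0.93 + 0.81] + 2.86 = 2.43 + 2.86 = 5.29.
Reliability = 5.29 / 5.86 = 0.9027.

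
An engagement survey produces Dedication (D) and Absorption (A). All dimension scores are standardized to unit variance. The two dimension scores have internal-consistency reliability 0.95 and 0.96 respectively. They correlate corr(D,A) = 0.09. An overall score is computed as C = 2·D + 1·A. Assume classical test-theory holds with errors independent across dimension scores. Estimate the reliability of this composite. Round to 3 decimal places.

0.955

Var(C) = 2² + 1 + 2·[2·0.09] = 5 + 0.36 = 5.36.
Under uncorrelated errors the observed covariances equal the true-score covariances, so only the own-variance terms attenuate.
True-score variance = [2²·0.95 + 0.96] + 0.36 = 4.76 + 0.36 = 5.12.
Reliability = 5.12 / 5.36 = 0.955.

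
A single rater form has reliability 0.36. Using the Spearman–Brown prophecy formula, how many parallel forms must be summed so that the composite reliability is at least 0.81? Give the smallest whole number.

k ≥ ρ*(1−ρ₁)/(ρ₁(1−ρ*)) = 0.81·0.64 / (0.36·0.19) = 7.579.
Smallest integer k = 8.

8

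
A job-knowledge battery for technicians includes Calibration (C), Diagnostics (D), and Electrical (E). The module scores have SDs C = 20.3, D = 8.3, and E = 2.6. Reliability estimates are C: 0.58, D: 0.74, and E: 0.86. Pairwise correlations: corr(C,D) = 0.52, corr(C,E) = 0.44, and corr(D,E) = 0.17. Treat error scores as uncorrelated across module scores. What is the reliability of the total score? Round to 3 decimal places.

Var(C+D+E) = 20.3² + 8.3² + 2.6² + 2·[20.3·8.3·0.52 + 20.3·2.6·0.44 + 8.3·2.6·0.17] = 487.74 + 229.013 = 716.753.
Because errors are independent across components, Cov(Tᵢ,Tⱼ) = Cov(Xᵢ,Xⱼ); the off-diagonal part of the true-score variance is the same as above.
True-score variance = [20.3²·0.58 + 8.3²·0.74 + 2.6²·0.86] + 229.013 = 295.804 + 229.013 = 524.818.
Reliability = 524.818 / 716.753 = 0.732.

0.732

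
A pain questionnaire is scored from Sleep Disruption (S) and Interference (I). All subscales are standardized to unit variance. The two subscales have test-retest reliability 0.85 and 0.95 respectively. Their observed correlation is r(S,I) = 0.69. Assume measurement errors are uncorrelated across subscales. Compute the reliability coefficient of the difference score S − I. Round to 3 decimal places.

Var(S−I) = 1 + 1 − 2·0.69 = 2 − 1.38 = 0.62.
With uncorrelated errors the cross-covariances are all true-score covariance, so they carry over unchanged; only the diagonal terms shrink to ρᵢσᵢ².
True-score variance = [0.85 + 0.95] − 1.38 = 1.8 − 1.38 = 0.42.
Reliability = 0.42 / 0.62 = 0.677.

0.677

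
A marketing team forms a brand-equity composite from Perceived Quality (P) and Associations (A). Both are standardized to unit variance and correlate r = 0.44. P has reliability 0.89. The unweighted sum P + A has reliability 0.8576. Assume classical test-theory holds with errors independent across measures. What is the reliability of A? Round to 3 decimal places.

0.700

Var(P+A) = 2 + 2·0.44 = 2.880.
True-score variance = ρ_P + ρ_A + 2·0.44, so 0.8576 = (0.89 + ρ_A + 0.88) / 2.880.
ρ_A = 0.8576·2.880 − 0.89 − 0.88 = 0.700.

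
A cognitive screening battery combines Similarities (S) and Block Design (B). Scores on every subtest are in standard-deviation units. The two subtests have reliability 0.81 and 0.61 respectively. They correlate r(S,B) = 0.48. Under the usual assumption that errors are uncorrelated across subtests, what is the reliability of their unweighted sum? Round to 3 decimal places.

Var(S+B) = 2 + 2·[0.48] = 2 + 0.96 = 2.96.
Because errors are independent across components, Cov(Tᵢ,Tⱼ) = Cov(Xᵢ,Xⱼ); the off-diagonal part of the true-score variance is the same as above.
True-score variance = [0.81 + 0.61] + 0.96 = 1.42 + 0.96 = 2.38.
Reliability = 2.38 / 2.96 = 0.804.

0.804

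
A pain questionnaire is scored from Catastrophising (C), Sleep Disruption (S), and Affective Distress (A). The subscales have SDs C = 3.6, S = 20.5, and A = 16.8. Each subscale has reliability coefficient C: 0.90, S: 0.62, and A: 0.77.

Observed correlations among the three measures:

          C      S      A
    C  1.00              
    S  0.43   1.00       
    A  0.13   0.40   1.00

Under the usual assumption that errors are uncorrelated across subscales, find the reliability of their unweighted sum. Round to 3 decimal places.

Var(C+S+A) = 3.6² + 20.5² + 16.8² + 2·[3.6·20.5·0.43 + 3.6·16.8·0.13 + 20.5·16.8·0.40] = 715.45 + 354.713 = 1070.16.
Because errors are independent across components, Cov(Tᵢ,Tⱼ) = Cov(Xᵢ,Xⱼ); the off-diagonal part of the true-score variance is the same as above.
True-score variance = [3.6²·0.90 + 20.5²·0.62 + 16.8²·0.77] + 354.713 = 489.544 + 354.713 = 844.257.
Reliability = 844.257 / 1070.16 = 0.789.

0.789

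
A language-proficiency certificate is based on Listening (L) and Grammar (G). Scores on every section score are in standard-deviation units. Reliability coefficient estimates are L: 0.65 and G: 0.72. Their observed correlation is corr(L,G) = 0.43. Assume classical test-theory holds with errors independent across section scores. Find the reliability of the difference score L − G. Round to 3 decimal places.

0.447

Var(L−G) = 1 + 1 − 2·0.43 = 2 − 0.86 = 1.14.
With uncorrelated errors the cross-covariances are all true-score covariance, so they carry over unchanged; only the diagonal terms shrink to ρᵢσᵢ².
True-score variance = [0.65 + 0.72] − 0.86 = 1.37 − 0.86 = 0.51.
Reliability = 0.51 / 1.14 = 0.447.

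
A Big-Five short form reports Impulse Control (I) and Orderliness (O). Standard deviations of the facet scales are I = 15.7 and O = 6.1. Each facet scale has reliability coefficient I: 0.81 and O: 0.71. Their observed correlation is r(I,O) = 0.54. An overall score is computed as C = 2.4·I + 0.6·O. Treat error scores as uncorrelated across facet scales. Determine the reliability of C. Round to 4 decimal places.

0.8270

Var(C) = 2.4²·15.7² + 0.6²·6.1² + 2·[1.44·15.7·6.1·0.54] = 1433.18 + 148.942 = 1582.12.
With uncorrelated errors the cross-covariances are all true-score covariance, so they carry over unchanged; only the diagonal terms shrink to ρᵢσᵢ².
True-score variance = [2.4²·15.7²·0.81 + 0.6²·6.1²·0.71] + 148.942 = 1159.53 + 148.942 = 1308.48.
Reliability = 1308.48 / 1582.12 = 0.8270.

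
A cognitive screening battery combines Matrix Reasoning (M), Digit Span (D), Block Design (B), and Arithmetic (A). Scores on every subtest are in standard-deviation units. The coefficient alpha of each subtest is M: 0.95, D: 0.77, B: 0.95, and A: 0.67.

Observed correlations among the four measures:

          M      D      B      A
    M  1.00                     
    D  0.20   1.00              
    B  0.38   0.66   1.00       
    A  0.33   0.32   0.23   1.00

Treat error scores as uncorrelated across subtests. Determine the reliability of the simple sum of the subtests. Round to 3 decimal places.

Var(M+D+B+A) = 4 + 2·[0.20 + 0.38 + 0.33 + 0.66 + 0.32 + 0.23] = 4 + 4.24 = 8.24.
Under uncorrelated errors the observed covariances equal the true-score covariances, so only the own-variance terms attenuate.
True-score variance = [0.95 + 0.77 + 0.95 + 0.67] + 4.24 = 3.34 + 4.24 = 7.58.
Reliability = 7.58 / 8.24 = 0.920.

0.920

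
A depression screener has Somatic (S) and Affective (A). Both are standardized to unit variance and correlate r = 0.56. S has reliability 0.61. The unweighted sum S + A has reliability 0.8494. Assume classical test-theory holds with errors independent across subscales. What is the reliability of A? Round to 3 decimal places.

0.920

Var(S+A) = 2 + 2·0.56 = 3.120.
True-score variance = ρ_S + ρ_A + 2·0.56, so 0.8494 = (0.61 + ρ_A + 1.12) / 3.120.
ρ_A = 0.8494·3.120 − 0.61 − 1.12 = 0.920.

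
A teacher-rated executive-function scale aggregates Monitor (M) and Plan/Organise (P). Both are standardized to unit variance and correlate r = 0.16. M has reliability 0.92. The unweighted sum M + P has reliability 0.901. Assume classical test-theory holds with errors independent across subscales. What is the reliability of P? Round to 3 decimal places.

0.850

Var(M+P) = 2 + 2·0.16 = 2.320.
True-score variance = ρ_M + ρ_P + 2·0.16, so 0.901 = (0.92 + ρ_P + 0.32) / 2.320.
ρ_P = 0.901·2.320 − 0.92 − 0.32 = 0.850.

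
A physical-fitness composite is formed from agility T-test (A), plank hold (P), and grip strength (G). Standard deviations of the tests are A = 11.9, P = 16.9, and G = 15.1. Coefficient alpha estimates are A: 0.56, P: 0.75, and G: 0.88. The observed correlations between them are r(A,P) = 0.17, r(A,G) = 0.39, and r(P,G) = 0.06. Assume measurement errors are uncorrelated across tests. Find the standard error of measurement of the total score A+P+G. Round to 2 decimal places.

12.69

Var(total) = 655.23 + 239.158 = 894.388.
True-score variance = 494.158 + 239.158 = 733.316, so reliability = 0.8199.
Error variance = 894.388 − 733.316 = 161.072; SEM = √161.072 = 12.69.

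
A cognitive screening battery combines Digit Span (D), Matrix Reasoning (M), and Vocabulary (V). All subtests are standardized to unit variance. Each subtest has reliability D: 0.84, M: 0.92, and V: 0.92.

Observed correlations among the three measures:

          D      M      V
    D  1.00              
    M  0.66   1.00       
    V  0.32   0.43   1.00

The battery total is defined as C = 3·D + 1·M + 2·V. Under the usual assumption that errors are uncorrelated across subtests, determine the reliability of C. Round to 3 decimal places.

0.922

Var(C) = 3² + 1 + 2² + 2·[3·0.66 + 6·0.32 + 2·0.43] = 14 + 9.52 = 23.52.
Under uncorrelated errors the observed covariances equal the true-score covariances, so only the own-variance terms attenuate.
True-score variance = [3²·0.84 + 0.92 + 2²·0.92] + 9.52 = 12.16 + 9.52 = 21.68.
Reliability = 21.68 / 23.52 = 0.922.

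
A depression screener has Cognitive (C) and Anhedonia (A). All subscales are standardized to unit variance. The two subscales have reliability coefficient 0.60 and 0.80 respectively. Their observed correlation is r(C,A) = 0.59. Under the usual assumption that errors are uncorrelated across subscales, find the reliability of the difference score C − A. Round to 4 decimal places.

Var(C−A) = 1 + 1 − 2·0.59 = 2 − 1.18 = 0.82.
Under uncorrelated errors the observed covariances equal the true-score covariances, so only the own-variance terms attenuate.
True-score variance = [0.60 + 0.80] − 1.18 = 1.4 − 1.18 = 0.22.
Reliability = 0.22 / 0.82 = 0.2683.

0.2683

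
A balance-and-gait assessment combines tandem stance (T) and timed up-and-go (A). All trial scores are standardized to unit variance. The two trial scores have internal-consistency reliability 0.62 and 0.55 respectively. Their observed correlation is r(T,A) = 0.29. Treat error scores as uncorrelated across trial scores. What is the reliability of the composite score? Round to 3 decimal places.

Var(T+A) = 2 + 2·[0.29] = 2 + 0.58 = 2.58.
With uncorrelated errors the cross-covariances are all true-score covariance, so they carry over unchanged; only the diagonal terms shrink to ρᵢσᵢ².
True-score variance = [0.62 + 0.55] + 0.58 = 1.17 + 0.58 = 1.75.
Reliability = 1.75 / 2.58 = 0.678.

0.678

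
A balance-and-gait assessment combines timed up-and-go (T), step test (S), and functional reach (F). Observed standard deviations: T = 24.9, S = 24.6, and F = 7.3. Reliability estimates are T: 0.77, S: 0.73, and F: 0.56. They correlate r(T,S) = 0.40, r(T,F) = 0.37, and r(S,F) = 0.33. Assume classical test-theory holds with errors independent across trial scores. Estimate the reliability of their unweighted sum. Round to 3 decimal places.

0.837

Var(T+S+F) = 24.9² + 24.6² + 7.3² + 2·[24.9·24.6·0.40 + 24.9·7.3·0.37 + 24.6·7.3·0.33] = 1278.46 + 743.065 = 2021.52.
With uncorrelated errors the cross-covariances are all true-score covariance, so they carry over unchanged; only the diagonal terms shrink to ρᵢσᵢ².
True-score variance = [24.9²·0.77 + 24.6²·0.73 + 7.3²·0.56] + 743.065 = 949.017 + 743.065 = 1692.08.
Reliability = 1692.08 / 2021.52 = 0.837.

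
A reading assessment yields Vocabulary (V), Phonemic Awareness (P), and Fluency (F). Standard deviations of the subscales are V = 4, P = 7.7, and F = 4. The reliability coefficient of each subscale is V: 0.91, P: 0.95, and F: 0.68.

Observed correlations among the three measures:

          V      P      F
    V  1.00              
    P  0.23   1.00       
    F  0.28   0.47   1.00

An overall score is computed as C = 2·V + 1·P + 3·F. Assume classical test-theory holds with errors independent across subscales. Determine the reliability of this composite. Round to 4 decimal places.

0.8744

Var(C) = 2²·4² + 7.7² + 3²·4² + 2·[2·4·7.7·0.23 + 6·4·4·0.28 + 3·7.7·4·0.47] = 267.29 + 168.952 = 436.242.
Under uncorrelated errors the observed covariances equal the true-score covariances, so only the own-variance terms attenuate.
True-score variance = [2²·4²·0.91 + 7.7²·0.95 + 3²·4²·0.68] + 168.952 = 212.486 + 168.952 = 381.438.
Reliability = 381.438 / 436.242 = 0.8744.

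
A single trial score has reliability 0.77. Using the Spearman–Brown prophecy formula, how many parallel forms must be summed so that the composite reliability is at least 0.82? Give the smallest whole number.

k ≥ ρ*(1−ρ₁)/(ρ₁(1−ρ*)) = 0.82·0.23 / (0.77·0.18) = 1.361.
Smallest integer k = 2.

2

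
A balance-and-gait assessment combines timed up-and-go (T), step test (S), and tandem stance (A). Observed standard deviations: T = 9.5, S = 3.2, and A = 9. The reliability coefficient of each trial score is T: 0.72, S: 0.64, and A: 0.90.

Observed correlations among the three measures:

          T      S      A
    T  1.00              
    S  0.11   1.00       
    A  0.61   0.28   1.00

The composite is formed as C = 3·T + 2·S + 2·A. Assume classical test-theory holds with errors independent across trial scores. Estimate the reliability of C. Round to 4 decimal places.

Var(C) = 3²·9.5² + 2²·3.2² + 2²·9² + 2·[6·9.5·3.2·0.11 + 6·9.5·9·0.61 + 4·3.2·9·0.28] = 1177.21 + 730.5 = 1907.71.
Under uncorrelated errors the observed covariances equal the true-score covariances, so only the own-variance terms attenuate.
True-score variance = [3²·9.5²·0.72 + 2²·3.2²·0.64 + 2²·9²·0.90] + 730.5 = 902.634 + 730.5 = 1633.13.
Reliability = 1633.13 / 1907.71 = 0.8561.

0.8561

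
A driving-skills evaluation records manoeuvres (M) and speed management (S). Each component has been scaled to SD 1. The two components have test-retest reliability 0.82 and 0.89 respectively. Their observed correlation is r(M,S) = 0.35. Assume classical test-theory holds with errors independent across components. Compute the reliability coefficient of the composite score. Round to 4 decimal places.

Var(M+S) = 2 + 2·[0.35] = 2 + 0.7 = 2.7.
Because errors are independent across components, Cov(Tᵢ,Tⱼ) = Cov(Xᵢ,Xⱼ); the off-diagonal part of the true-score variance is the same as above.
True-score variance = [0.82 + 0.89] + 0.7 = 1.71 + 0.7 = 2.41.
Reliability = 2.41 / 2.7 = 0.8926.

0.8926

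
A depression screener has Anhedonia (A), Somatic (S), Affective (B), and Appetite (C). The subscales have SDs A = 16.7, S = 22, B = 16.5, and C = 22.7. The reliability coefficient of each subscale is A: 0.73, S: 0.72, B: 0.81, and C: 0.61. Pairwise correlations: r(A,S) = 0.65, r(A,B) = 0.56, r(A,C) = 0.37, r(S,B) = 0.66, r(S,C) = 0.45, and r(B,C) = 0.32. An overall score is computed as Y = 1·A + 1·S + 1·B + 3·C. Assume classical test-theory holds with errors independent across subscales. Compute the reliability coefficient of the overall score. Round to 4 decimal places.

0.7897

Var(Y) = 16.7² + 22² + 16.5² + 3²·22.7² + 2·[16.7·22·0.65 + 16.7·16.5·0.56 + 3·16.7·22.7·0.37 + 22·16.5·0.66 + 3·22·22.7·0.45 + 3·16.5·22.7·0.32] = 5672.75 + 4174.49 = 9847.24.
Because errors are independent across components, Cov(Tᵢ,Tⱼ) = Cov(Xᵢ,Xⱼ); the off-diagonal part of the true-score variance is the same as above.
True-score variance = [16.7²·0.73 + 22²·0.72 + 16.5²·0.81 + 3²·22.7²·0.61] + 4174.49 = 3601.53 + 4174.49 = 7776.03.
Reliability = 7776.03 / 9847.24 = 0.7897.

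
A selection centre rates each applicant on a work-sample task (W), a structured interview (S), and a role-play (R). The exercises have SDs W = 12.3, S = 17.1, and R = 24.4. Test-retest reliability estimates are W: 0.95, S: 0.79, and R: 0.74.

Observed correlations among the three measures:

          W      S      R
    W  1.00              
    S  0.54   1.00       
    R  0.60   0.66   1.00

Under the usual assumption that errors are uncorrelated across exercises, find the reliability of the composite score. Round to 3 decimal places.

0.897

Var(W+S+R) = 12.3² + 17.1² + 24.4² + 2·[12.3·17.1·0.54 + 12.3·24.4·0.60 + 17.1·24.4·0.66] = 1039.06 + 1138.06 = 2177.12.
With uncorrelated errors the cross-covariances are all true-score covariance, so they carry over unchanged; only the diagonal terms shrink to ρᵢσᵢ².
True-score variance = [12.3²·0.95 + 17.1²·0.79 + 24.4²·0.74] + 1138.06 = 815.296 + 1138.06 = 1953.35.
Reliability = 1953.35 / 2177.12 = 0.897.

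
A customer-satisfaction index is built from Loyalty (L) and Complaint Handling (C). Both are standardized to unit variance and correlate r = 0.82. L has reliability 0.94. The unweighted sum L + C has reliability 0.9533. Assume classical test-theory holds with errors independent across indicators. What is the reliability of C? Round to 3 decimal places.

Var(L+C) = 2 + 2·0.82 = 3.640.
True-score variance = ρ_L + ρ_C + 2·0.82, so 0.9533 = (0.94 + ρ_C + 1.64) / 3.640.
ρ_C = 0.9533·3.640 − 0.94 − 1.64 = 0.890.

0.890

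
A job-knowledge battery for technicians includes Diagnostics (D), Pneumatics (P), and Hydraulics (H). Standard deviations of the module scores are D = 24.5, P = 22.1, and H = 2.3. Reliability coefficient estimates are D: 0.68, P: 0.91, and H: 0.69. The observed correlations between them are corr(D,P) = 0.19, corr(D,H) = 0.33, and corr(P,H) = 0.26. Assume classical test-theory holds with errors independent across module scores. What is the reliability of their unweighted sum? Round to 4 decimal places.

0.8257

Var(D+P+H) = 24.5² + 22.1² + 2.3² + 2·[24.5·22.1·0.19 + 24.5·2.3·0.33 + 22.1·2.3·0.26] = 1093.95 + 269.374 = 1363.32.
Under uncorrelated errors the observed covariances equal the true-score covariances, so only the own-variance terms attenuate.
True-score variance = [24.5²·0.68 + 22.1²·0.91 + 2.3²·0.69] + 269.374 = 856.273 + 269.374 = 1125.65.
Reliability = 1125.65 / 1363.32 = 0.8257.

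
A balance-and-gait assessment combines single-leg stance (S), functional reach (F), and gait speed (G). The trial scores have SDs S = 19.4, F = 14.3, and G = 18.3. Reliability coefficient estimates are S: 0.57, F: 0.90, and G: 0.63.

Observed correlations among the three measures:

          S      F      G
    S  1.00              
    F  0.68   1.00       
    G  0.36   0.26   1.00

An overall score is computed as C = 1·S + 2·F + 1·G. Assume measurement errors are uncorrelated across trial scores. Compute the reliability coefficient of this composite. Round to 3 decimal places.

0.869

Var(C) = 19.4² + 2²·14.3² + 18.3² + 2·[2·19.4·14.3·0.68 + 19.4·18.3·0.36 + 2·14.3·18.3·0.26] = 1529.21 + 1282.35 = 2811.56.
With uncorrelated errors the cross-covariances are all true-score covariance, so they carry over unchanged; only the diagonal terms shrink to ρᵢσᵢ².
True-score variance = [19.4²·0.57 + 2²·14.3²·0.90 + 18.3²·0.63] + 1282.35 = 1161.67 + 1282.35 = 2444.02.
Reliability = 2444.02 / 2811.56 = 0.869.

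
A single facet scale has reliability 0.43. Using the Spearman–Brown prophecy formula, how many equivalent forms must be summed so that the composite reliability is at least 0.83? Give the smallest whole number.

k ≥ ρ*(1−ρ₁)/(ρ₁(1−ρ*)) = 0.83·0.57 / (0.43·0.17) = 6.472.
Smallest integer k = 7.

7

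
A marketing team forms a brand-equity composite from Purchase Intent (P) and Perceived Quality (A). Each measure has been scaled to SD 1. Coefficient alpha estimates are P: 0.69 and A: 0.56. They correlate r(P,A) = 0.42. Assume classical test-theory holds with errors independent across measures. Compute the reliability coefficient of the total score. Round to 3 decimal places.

Var(P+A) = 2 + 2·[0.42] = 2 + 0.84 = 2.84.
With uncorrelated errors the cross-covariances are all true-score covariance, so they carry over unchanged; only the diagonal terms shrink to ρᵢσᵢ².
True-score variance = [0.69 + 0.56] + 0.84 = 1.25 + 0.84 = 2.09.
Reliability = 2.09 / 2.84 = 0.736.

0.736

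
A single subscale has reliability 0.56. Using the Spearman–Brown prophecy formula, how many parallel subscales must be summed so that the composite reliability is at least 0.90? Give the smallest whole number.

k ≥ ρ*(1−ρ₁)/(ρ₁(1−ρ*)) = 0.90·0.44 / (0.56·0.10) = 7.071.
Smallest integer k = 8.

8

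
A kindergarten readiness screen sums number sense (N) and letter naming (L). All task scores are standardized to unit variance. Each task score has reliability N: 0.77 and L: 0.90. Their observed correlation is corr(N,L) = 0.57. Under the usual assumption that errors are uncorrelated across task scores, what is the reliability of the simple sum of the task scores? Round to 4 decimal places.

Var(N+L) = 2 + 2·[0.57] = 2 + 1.14 = 3.14.
Under uncorrelated errors the observed covariances equal the true-score covariances, so only the own-variance terms attenuate.
True-score variance = [0.77 + 0.90] + 1.14 = 1.67 + 1.14 = 2.81.
Reliability = 2.81 / 3.14 = 0.8949.

0.8949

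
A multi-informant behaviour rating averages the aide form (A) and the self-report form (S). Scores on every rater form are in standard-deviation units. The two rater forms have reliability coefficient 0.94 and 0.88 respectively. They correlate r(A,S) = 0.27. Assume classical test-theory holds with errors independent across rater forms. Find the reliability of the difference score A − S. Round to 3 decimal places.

Var(A−S) = 1 + 1 − 2·0.27 = 2 − 0.54 = 1.46.
With uncorrelated errors the cross-covariances are all true-score covariance, so they carry over unchanged; only the diagonal terms shrink to ρᵢσᵢ².
True-score variance = [0.94 + 0.88] − 0.54 = 1.82 − 0.54 = 1.28.
Reliability = 1.28 / 1.46 = 0.877.

0.877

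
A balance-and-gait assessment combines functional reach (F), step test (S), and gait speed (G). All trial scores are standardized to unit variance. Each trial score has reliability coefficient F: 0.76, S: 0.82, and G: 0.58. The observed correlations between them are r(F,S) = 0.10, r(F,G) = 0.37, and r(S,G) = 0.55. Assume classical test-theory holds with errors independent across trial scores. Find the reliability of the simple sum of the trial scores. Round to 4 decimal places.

Var(F+S+G) = 3 + 2·[0.10 + 0.37 + 0.55] = 3 + 2.04 = 5.04.
With uncorrelated errors the cross-covariances are all true-score covariance, so they carry over unchanged; only the diagonal terms shrink to ρᵢσᵢ².
True-score variance = [0.76 + 0.82 + 0.58] + 2.04 = 2.16 + 2.04 = 4.2.
Reliability = 4.2 / 5.04 = 0.8333.

0.8333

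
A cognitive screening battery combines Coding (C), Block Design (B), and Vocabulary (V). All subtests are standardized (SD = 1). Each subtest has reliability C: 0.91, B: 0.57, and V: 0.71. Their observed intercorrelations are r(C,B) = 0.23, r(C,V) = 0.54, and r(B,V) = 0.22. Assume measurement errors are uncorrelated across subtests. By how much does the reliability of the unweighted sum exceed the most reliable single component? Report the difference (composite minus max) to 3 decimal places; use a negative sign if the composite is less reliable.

-0.073

Var(sum) = 3 + 1.98 = 4.98; true-score variance = 2.19 + 1.98 = 4.17; composite reliability = 0.8373.
Max component reliability = 0.9100.
Difference = 0.8373 − 0.9100 = -0.073.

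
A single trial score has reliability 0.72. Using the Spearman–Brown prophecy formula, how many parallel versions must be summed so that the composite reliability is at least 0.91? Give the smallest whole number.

k ≥ ρ*(1−ρ₁)/(ρ₁(1−ρ*)) = 0.91·0.28 / (0.72·0.09) = 3.932.
Smallest integer k = 4.

4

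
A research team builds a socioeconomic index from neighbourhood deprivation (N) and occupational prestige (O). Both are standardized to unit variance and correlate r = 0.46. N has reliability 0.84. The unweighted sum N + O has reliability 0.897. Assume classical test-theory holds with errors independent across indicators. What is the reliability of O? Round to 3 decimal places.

Var(N+O) = 2 + 2·0.46 = 2.920.
True-score variance = ρ_N + ρ_O + 2·0.46, so 0.897 = (0.84 + ρ_O + 0.92) / 2.920.
ρ_O = 0.897·2.920 − 0.84 − 0.92 = 0.859.

0.859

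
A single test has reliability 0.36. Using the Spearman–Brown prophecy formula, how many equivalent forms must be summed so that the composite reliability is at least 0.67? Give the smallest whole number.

4

k ≥ ρ*(1−ρ₁)/(ρ₁(1−ρ*)) = 0.67·0.64 / (0.36·0.33) = 3.609.
Smallest integer k = 4.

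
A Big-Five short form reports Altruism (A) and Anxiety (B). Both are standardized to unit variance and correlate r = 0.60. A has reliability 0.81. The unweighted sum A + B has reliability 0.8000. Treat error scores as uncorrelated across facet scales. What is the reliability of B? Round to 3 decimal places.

0.550

Var(A+B) = 2 + 2·0.60 = 3.200.
True-score variance = ρ_A + ρ_B + 2·0.60, so 0.8000 = (0.81 + ρ_B + 1.20) / 3.200.
ρ_B = 0.8000·3.200 − 0.81 − 1.20 = 0.550.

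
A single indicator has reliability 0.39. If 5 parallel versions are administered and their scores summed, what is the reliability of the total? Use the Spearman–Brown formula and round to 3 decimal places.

0.762

ρ_k = kρ / (1 + (k−1)ρ) = 5·0.39 / (1 + 4·0.39) = 1.950 / 2.560 = 0.762.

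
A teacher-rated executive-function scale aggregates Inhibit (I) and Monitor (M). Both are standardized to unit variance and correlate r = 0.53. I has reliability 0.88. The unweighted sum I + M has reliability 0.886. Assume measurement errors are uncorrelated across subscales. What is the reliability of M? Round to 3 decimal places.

0.771

Var(I+M) = 2 + 2·0.53 = 3.060.
True-score variance = ρ_I + ρ_M + 2·0.53, so 0.886 = (0.88 + ρ_M + 1.06) / 3.060.
ρ_M = 0.886·3.060 − 0.88 − 1.06 = 0.771.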